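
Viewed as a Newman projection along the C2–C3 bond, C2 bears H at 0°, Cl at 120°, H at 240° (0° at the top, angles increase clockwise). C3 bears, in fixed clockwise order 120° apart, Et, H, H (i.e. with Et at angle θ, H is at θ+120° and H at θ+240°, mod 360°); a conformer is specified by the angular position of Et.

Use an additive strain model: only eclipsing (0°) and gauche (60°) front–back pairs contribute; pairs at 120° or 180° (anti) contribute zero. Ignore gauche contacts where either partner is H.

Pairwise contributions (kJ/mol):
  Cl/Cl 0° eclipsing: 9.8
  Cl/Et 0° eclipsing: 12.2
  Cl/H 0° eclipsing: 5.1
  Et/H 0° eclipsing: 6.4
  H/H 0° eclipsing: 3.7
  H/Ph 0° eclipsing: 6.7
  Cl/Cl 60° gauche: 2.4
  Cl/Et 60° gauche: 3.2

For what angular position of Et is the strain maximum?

Et at 0° (eclipsed): H–Et eclipsed, Cl–H eclipsed, H–H eclipsed; 6.4 + 5.1 + 3.7 = 15.2 kJ/mol.
Et at 60° (staggered): Cl–Et gauche; 3.2 = 3.2 kJ/mol.
Et at 120° (eclipsed): H–H eclipsed, Cl–Et eclipsed, H–H eclipsed; 3.7 + 12.2 + 3.7 = 19.6 kJ/mol.
Et at 180° (staggered): Cl–Et gauche; 3.2 = 3.2 kJ/mol.
Et at 240° (eclipsed): H–H eclipsed, Cl–H eclipsed, H–Et eclipsed; 3.7 + 5.1 + 6.4 = 15.2 kJ/mol.
Et at 300° (staggered): no non-H gauche contacts → 0.0 kJ/mol.
The maximum (19.6 kJ/mol) occurs with Et at 120°.

120°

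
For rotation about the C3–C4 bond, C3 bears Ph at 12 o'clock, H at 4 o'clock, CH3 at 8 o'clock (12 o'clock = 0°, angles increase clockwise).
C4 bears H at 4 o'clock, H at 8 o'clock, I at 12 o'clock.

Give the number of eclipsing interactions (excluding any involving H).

Non-H eclipsing pairs: Ph(0°)/I(0°) — 1 interaction.

1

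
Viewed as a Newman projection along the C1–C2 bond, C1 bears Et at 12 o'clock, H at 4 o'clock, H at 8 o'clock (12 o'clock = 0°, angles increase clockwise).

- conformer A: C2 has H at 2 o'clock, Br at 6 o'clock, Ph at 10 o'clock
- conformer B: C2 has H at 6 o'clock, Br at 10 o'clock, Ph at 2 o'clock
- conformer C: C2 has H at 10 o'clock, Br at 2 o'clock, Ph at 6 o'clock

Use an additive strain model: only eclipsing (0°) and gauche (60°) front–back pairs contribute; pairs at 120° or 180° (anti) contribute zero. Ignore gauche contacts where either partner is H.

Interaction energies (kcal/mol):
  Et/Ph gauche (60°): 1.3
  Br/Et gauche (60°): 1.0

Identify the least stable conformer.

A (staggered): Et(0°)/Ph(300°) gauche 1.3 → 1.3 kcal/mol.
B (staggered): Et(0°)/Br(300°) gauche 1.0; Et(0°)/Ph(60°) gauche 1.3 → 2.3 kcal/mol.
C (staggered): Et(0°)/Br(60°) gauche 1.0 → 1.0 kcal/mol.
B has the highest total (2.3 kcal/mol).

B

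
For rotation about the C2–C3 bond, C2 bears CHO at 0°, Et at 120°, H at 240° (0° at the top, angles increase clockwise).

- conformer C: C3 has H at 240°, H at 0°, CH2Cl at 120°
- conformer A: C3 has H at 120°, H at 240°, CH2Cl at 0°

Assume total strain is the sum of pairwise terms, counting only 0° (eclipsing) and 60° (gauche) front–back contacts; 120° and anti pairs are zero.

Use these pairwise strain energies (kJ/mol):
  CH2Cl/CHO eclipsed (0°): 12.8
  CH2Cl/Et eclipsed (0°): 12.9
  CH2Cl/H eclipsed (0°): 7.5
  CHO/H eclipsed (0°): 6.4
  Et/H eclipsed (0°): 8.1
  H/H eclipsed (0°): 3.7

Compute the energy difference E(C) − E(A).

C is eclipsed. CHO at 0° is eclipsed with H at 0° (6.4); Et at 120° is eclipsed with CH2Cl at 120° (12.9); H at 240° is eclipsed with H at 240° (3.7). Total 23.0 kJ/mol.
A is eclipsed. CHO at 0° is eclipsed with CH2Cl at 0° (12.8); Et at 120° is eclipsed with H at 120° (8.1); H at 240° is eclipsed with H at 240° (3.7). Total 24.6 kJ/mol.
E(C) − E(A) = 23.0 − 24.6 = -1.6 kJ/mol.

-1.6 kJ/mol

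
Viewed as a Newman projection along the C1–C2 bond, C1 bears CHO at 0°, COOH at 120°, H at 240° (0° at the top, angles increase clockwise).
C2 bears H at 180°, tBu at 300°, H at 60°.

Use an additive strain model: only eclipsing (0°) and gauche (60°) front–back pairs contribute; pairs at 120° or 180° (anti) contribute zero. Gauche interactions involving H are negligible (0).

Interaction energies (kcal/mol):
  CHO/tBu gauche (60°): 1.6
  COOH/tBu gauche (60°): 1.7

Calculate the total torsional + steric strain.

1.6 kcal/mol

This conformer (staggered): CHO–tBu gauche; 1.6 = 1.6 kcal/mol.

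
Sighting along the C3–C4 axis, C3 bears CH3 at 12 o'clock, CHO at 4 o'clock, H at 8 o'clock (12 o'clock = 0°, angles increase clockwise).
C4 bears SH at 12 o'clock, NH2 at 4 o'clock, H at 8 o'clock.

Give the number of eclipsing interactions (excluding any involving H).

2

Non-H eclipsing pairs: CH3(0°)/SH(0°); CHO(120°)/NH2(120°) — 2 interactions.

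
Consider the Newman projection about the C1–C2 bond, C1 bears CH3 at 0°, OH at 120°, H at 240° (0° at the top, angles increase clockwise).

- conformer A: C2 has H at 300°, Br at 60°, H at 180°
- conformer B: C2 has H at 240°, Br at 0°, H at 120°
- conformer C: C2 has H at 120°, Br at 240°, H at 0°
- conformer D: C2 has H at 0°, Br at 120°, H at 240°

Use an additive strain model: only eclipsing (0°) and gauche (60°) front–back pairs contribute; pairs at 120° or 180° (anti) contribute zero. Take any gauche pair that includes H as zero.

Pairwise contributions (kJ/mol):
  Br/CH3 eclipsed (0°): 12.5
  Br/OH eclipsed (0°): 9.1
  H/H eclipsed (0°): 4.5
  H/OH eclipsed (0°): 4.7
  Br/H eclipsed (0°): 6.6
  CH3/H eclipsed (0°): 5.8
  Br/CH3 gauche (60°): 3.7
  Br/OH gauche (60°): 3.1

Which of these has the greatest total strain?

B

A (staggered): CH3–Br gauche, OH–Br gauche; 3.7 + 3.1 = 6.8 kJ/mol.
B (eclipsed): CH3–Br eclipsed, OH–H eclipsed, H–H eclipsed; 12.5 + 4.7 + 4.5 = 21.7 kJ/mol.
C (eclipsed): CH3–H eclipsed, OH–H eclipsed, H–Br eclipsed; 5.8 + 4.7 + 6.6 = 17.1 kJ/mol.
D (eclipsed): CH3–H eclipsed, OH–Br eclipsed, H–H eclipsed; 5.8 + 9.1 + 4.5 = 19.4 kJ/mol.
B has the highest total (21.7 kJ/mol).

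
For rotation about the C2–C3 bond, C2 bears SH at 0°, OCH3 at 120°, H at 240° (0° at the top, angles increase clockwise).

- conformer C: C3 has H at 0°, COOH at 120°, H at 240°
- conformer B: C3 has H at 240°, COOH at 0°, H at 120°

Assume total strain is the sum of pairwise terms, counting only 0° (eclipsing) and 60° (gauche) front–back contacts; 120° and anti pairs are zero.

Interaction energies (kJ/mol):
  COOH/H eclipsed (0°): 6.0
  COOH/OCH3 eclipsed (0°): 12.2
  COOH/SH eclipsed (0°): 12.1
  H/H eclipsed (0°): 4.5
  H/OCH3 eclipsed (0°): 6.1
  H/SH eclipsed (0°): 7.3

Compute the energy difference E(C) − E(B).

C (eclipsed): SH–H eclipsed, OCH3–COOH eclipsed, H–H eclipsed; 7.3 + 12.2 + 4.5 = 24.0 kJ/mol.
B (eclipsed): SH–COOH eclipsed, OCH3–H eclipsed, H–H eclipsed; 12.1 + 6.1 + 4.5 = 22.7 kJ/mol.
E(C) − E(B) = 24.0 − 22.7 = +1.3 kJ/mol.

+1.3 kJ/mol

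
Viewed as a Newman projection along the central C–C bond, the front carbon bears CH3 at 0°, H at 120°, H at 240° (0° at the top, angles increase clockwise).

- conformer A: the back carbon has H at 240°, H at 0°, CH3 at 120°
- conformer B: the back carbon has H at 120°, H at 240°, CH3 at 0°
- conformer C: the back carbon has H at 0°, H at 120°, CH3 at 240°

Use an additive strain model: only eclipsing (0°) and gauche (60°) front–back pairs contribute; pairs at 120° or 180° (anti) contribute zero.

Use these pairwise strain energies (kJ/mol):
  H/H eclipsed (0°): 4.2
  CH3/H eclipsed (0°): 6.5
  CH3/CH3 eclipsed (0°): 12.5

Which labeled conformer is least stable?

B

A (eclipsed): CH3–H eclipsed, H–CH3 eclipsed, H–H eclipsed; 6.5 + 6.5 + 4.2 = 17.2 kJ/mol.
B (eclipsed): CH3–CH3 eclipsed, H–H eclipsed, H–H eclipsed; 12.5 + 4.2 + 4.2 = 20.9 kJ/mol.
C (eclipsed): CH3–H eclipsed, H–H eclipsed, H–CH3 eclipsed; 6.5 + 4.2 + 6.5 = 17.2 kJ/mol.
B has the highest total (20.9 kJ/mol).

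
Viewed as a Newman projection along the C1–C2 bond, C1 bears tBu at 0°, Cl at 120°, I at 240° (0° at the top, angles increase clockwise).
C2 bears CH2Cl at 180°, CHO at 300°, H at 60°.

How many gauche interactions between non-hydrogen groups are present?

4

Non-H gauche pairs: tBu(0°)/CHO(300°); Cl(120°)/CH2Cl(180°); I(240°)/CH2Cl(180°); I(240°)/CHO(300°) — 4 interactions.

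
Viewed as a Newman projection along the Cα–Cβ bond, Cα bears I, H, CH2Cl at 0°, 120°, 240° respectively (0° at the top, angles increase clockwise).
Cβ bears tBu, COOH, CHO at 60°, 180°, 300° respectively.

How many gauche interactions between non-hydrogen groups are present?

Non-H gauche pairs: I(0°)/tBu(60°); I(0°)/CHO(300°); CH2Cl(240°)/COOH(180°); CH2Cl(240°)/CHO(300°) — 4 interactions.

4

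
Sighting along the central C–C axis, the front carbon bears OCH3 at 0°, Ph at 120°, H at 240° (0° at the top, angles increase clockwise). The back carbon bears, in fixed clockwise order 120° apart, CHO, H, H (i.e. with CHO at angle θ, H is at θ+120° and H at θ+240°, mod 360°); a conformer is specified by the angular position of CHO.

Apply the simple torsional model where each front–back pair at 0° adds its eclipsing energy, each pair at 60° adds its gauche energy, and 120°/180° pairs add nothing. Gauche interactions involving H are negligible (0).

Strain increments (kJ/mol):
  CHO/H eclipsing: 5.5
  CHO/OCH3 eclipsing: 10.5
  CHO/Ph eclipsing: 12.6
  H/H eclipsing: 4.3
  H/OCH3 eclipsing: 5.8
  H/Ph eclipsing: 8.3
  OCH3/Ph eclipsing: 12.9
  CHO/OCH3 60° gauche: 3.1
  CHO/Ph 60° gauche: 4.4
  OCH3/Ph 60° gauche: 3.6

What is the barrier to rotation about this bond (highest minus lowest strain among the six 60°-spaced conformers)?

CHO at 0° (eclipsed): OCH3(0°)/CHO(0°) eclipsed 10.5; Ph(120°)/H(120°) eclipsed 8.3; H(240°)/H(240°) eclipsed 4.3 → 23.1 kJ/mol.
CHO at 60° (staggered): OCH3(0°)/CHO(60°) gauche 3.1; Ph(120°)/CHO(60°) gauche 4.4 → 7.5 kJ/mol.
CHO at 120° (eclipsed): OCH3(0°)/H(0°) eclipsed 5.8; Ph(120°)/CHO(120°) eclipsed 12.6; H(240°)/H(240°) eclipsed 4.3 → 22.7 kJ/mol.
CHO at 180° (staggered): Ph(120°)/CHO(180°) gauche 4.4 → 4.4 kJ/mol.
CHO at 240° (eclipsed): OCH3(0°)/H(0°) eclipsed 5.8; Ph(120°)/H(120°) eclipsed 8.3; H(240°)/CHO(240°) eclipsed 5.5 → 19.6 kJ/mol.
CHO at 300° (staggered): OCH3(0°)/CHO(300°) gauche 3.1 → 3.1 kJ/mol.
Max at 0° (23.1 kJ/mol), min at 300° (3.1 kJ/mol); barrier = 20.0 kJ/mol.

20.0 kJ/mol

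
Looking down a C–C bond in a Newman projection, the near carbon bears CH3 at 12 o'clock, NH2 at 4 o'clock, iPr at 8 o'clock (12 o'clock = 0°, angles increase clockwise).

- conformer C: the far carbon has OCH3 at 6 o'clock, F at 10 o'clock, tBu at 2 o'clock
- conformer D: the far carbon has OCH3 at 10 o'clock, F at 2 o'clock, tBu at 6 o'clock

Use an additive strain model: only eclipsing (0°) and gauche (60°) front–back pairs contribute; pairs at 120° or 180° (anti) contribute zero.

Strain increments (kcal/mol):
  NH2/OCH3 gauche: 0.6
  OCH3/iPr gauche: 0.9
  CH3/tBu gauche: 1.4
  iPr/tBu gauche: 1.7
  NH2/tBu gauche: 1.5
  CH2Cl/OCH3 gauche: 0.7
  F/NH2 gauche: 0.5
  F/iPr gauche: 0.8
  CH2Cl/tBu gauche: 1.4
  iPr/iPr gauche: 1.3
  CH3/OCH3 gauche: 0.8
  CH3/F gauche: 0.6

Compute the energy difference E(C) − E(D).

C is staggered. CH3 at 0° is gauche with F at 300° (0.6); CH3 at 0° is gauche with tBu at 60° (1.4); NH2 at 120° is gauche with OCH3 at 180° (0.6); NH2 at 120° is gauche with tBu at 60° (1.5); iPr at 240° is gauche with OCH3 at 180° (0.9); iPr at 240° is gauche with F at 300° (0.8). Total 5.8 kcal/mol.
D is staggered. CH3 at 0° is gauche with OCH3 at 300° (0.8); CH3 at 0° is gauche with F at 60° (0.6); NH2 at 120° is gauche with F at 60° (0.5); NH2 at 120° is gauche with tBu at 180° (1.5); iPr at 240° is gauche with OCH3 at 300° (0.9); iPr at 240° is gauche with tBu at 180° (1.7). Total 6.0 kcal/mol.
E(C) − E(D) = 5.8 − 6.0 = -0.2 kcal/mol.

-0.2 kcal/mol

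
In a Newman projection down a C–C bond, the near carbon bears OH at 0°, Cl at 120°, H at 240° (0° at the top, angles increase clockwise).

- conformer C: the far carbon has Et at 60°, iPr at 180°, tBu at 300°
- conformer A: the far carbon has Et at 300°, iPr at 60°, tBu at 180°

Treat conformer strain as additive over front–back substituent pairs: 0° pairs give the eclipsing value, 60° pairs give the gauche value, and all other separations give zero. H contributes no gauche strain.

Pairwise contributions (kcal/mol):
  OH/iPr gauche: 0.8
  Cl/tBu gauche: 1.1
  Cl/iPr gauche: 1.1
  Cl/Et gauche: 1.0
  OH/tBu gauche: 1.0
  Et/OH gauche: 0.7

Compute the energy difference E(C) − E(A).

+0.1 kcal/mol

C (staggered): OH(0°)/Et(60°) gauche 0.7; OH(0°)/tBu(300°) gauche 1.0; Cl(120°)/Et(60°) gauche 1.0; Cl(120°)/iPr(180°) gauche 1.1 → 3.8 kcal/mol.
A (staggered): OH(0°)/Et(300°) gauche 0.7; OH(0°)/iPr(60°) gauche 0.8; Cl(120°)/iPr(60°) gauche 1.1; Cl(120°)/tBu(180°) gauche 1.1 → 3.7 kcal/mol.
E(C) − E(A) = 3.8 − 3.7 = +0.1 kcal/mol.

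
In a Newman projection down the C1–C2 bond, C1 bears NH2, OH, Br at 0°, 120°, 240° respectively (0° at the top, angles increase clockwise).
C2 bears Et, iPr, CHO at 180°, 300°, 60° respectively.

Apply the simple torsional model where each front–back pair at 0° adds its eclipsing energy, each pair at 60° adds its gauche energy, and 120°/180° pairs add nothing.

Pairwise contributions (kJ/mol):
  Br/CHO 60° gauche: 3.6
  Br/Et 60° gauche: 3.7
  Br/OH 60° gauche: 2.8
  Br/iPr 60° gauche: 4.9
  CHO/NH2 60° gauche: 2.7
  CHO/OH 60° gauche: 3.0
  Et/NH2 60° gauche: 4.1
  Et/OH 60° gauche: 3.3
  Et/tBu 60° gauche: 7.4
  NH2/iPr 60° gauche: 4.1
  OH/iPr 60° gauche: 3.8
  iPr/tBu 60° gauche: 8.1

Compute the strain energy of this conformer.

This conformer (staggered): NH2–iPr gauche, NH2–CHO gauche, OH–Et gauche, OH–CHO gauche, Br–Et gauche, Br–iPr gauche; 4.1 + 2.7 + 3.3 + 3.0 + 3.7 + 4.9 = 21.7 kJ/mol.

21.7 kJ/mol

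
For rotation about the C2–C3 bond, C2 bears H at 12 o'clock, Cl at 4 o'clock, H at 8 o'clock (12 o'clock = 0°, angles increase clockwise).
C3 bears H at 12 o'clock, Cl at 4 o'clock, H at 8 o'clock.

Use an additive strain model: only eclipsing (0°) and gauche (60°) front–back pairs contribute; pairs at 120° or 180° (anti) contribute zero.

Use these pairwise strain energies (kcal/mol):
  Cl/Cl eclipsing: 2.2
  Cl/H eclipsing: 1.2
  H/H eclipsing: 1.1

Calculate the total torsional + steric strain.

4.4 kcal/mol

This conformer (eclipsed): H(0°)/H(0°) eclipsed 1.1; Cl(120°)/Cl(120°) eclipsed 2.2; H(240°)/H(240°) eclipsed 1.1 → 4.4 kcal/mol.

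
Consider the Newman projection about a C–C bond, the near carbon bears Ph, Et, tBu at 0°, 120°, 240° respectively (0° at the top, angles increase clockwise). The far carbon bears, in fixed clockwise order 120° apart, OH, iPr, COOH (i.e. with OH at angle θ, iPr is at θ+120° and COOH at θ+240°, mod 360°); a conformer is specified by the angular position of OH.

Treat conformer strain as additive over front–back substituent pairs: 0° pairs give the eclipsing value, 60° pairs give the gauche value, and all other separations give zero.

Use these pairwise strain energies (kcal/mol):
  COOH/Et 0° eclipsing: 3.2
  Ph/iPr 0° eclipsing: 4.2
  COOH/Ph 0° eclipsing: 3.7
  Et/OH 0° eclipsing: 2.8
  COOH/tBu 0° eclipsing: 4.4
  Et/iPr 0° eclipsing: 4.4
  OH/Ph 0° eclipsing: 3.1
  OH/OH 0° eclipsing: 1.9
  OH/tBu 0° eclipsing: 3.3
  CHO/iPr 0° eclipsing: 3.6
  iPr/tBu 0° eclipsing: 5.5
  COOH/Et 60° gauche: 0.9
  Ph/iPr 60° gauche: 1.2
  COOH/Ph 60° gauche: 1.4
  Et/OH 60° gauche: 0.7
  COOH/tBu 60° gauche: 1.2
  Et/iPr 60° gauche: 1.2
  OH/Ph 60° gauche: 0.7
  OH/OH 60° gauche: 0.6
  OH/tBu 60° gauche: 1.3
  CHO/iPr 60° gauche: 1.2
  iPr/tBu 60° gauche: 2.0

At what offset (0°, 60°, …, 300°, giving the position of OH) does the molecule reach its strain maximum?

OH at 0° (eclipsed): Ph–OH eclipsed, Et–iPr eclipsed, tBu–COOH eclipsed; 3.1 + 4.4 + 4.4 = 11.9 kcal/mol.
OH at 60° (staggered): Ph–OH gauche, Ph–COOH gauche, Et–OH gauche, Et–iPr gauche, tBu–iPr gauche, tBu–COOH gauche; 0.7 + 1.4 + 0.7 + 1.2 + 2.0 + 1.2 = 7.2 kcal/mol.
OH at 120° (eclipsed): Ph–COOH eclipsed, Et–OH eclipsed, tBu–iPr eclipsed; 3.7 + 2.8 + 5.5 = 12.0 kcal/mol.
OH at 180° (staggered): Ph–iPr gauche, Ph–COOH gauche, Et–OH gauche, Et–COOH gauche, tBu–OH gauche, tBu–iPr gauche; 1.2 + 1.4 + 0.7 + 0.9 + 1.3 + 2.0 = 7.5 kcal/mol.
OH at 240° (eclipsed): Ph–iPr eclipsed, Et–COOH eclipsed, tBu–OH eclipsed; 4.2 + 3.2 + 3.3 = 10.7 kcal/mol.
OH at 300° (staggered): Ph–OH gauche, Ph–iPr gauche, Et–iPr gauche, Et–COOH gauche, tBu–OH gauche, tBu–COOH gauche; 0.7 + 1.2 + 1.2 + 0.9 + 1.3 + 1.2 = 6.5 kcal/mol.
The maximum (12.0 kcal/mol) occurs with OH at 120°.

120°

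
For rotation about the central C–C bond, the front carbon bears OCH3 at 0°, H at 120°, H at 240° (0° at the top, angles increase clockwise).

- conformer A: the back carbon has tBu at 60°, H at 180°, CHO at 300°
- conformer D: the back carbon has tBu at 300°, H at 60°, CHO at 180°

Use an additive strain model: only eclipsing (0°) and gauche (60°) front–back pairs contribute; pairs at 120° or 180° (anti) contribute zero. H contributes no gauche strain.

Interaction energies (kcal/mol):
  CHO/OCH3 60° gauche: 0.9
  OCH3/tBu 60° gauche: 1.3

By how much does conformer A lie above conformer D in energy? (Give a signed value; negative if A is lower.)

+0.9 kcal/mol

A is staggered. OCH3 at 0° is gauche with tBu at 60° (1.3); OCH3 at 0° is gauche with CHO at 300° (0.9). Total 2.2 kcal/mol.
D is staggered. OCH3 at 0° is gauche with tBu at 300° (1.3). Total 1.3 kcal/mol.
E(A) − E(D) = 2.2 − 1.3 = +0.9 kcal/mol.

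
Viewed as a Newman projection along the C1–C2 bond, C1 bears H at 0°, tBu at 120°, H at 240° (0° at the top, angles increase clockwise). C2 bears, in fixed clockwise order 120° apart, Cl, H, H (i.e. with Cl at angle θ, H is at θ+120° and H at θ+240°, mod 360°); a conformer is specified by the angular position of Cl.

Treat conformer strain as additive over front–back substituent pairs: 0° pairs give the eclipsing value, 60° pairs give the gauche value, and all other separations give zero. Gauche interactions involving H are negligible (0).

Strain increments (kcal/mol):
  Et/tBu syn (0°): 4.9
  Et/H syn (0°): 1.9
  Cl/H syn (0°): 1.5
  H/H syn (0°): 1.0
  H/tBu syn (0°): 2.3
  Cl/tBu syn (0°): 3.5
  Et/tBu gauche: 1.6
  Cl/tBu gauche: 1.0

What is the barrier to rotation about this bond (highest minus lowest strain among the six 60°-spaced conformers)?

5.5 kcal/mol

Cl at 0° (eclipsed): H(0°)/Cl(0°) eclipsed 1.5; tBu(120°)/H(120°) eclipsed 2.3; H(240°)/H(240°) eclipsed 1.0 → 4.8 kcal/mol.
Cl at 60° (staggered): tBu(120°)/Cl(60°) gauche 1.0 → 1.0 kcal/mol.
Cl at 120° (eclipsed): H(0°)/H(0°) eclipsed 1.0; tBu(120°)/Cl(120°) eclipsed 3.5; H(240°)/H(240°) eclipsed 1.0 → 5.5 kcal/mol.
Cl at 180° (staggered): tBu(120°)/Cl(180°) gauche 1.0 → 1.0 kcal/mol.
Cl at 240° (eclipsed): H(0°)/H(0°) eclipsed 1.0; tBu(120°)/H(120°) eclipsed 2.3; H(240°)/Cl(240°) eclipsed 1.5 → 4.8 kcal/mol.
Cl at 300° (staggered): no non-H gauche contacts → 0.0 kcal/mol.
Max at 120° (5.5 kcal/mol), min at 300° (0.0 kcal/mol); barrier = 5.5 kcal/mol.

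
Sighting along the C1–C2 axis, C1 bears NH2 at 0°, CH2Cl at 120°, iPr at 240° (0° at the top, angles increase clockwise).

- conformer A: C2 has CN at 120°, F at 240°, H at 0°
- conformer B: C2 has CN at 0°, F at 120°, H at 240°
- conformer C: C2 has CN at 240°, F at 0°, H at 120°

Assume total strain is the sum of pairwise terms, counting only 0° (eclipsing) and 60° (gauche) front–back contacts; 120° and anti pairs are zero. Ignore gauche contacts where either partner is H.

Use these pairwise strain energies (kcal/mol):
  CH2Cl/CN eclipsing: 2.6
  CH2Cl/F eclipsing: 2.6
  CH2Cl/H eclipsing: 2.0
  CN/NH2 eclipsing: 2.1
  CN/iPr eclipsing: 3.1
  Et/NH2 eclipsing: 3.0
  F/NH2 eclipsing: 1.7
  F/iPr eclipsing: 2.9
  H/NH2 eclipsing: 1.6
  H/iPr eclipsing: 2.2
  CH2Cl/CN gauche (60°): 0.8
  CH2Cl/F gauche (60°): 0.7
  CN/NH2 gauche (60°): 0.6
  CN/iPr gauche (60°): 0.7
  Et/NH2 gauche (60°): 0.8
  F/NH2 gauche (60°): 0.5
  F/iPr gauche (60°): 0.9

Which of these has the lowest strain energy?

C

A is eclipsed. NH2 at 0° is eclipsed with H at 0° (1.6); CH2Cl at 120° is eclipsed with CN at 120° (2.6); iPr at 240° is eclipsed with F at 240° (2.9). Total 7.1 kcal/mol.
B is eclipsed. NH2 at 0° is eclipsed with CN at 0° (2.1); CH2Cl at 120° is eclipsed with F at 120° (2.6); iPr at 240° is eclipsed with H at 240° (2.2). Total 6.9 kcal/mol.
C is eclipsed. NH2 at 0° is eclipsed with F at 0° (1.7); CH2Cl at 120° is eclipsed with H at 120° (2.0); iPr at 240° is eclipsed with CN at 240° (3.1). Total 6.8 kcal/mol.
C has the lowest total (6.8 kcal/mol).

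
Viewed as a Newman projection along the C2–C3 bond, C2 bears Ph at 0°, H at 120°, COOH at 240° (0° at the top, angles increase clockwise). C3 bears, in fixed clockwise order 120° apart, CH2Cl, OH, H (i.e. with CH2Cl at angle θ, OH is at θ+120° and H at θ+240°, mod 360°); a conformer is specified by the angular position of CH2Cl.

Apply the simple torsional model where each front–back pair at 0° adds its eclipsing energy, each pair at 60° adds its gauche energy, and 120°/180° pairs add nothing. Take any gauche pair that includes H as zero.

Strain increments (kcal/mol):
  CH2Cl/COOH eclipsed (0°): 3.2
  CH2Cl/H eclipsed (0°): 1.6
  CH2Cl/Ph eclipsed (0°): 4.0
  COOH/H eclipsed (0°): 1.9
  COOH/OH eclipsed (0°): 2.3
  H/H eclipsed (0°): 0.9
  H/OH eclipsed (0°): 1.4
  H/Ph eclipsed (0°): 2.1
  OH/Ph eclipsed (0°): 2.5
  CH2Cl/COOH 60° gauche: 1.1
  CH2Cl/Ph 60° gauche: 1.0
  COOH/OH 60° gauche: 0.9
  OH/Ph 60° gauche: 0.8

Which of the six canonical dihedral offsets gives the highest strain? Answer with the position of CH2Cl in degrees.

CH2Cl at 0° (eclipsed): Ph(0°)/CH2Cl(0°) eclipsed 4.0; H(120°)/OH(120°) eclipsed 1.4; COOH(240°)/H(240°) eclipsed 1.9 → 7.3 kcal/mol.
CH2Cl at 60° (staggered): Ph(0°)/CH2Cl(60°) gauche 1.0; COOH(240°)/OH(180°) gauche 0.9 → 1.9 kcal/mol.
CH2Cl at 120° (eclipsed): Ph(0°)/H(0°) eclipsed 2.1; H(120°)/CH2Cl(120°) eclipsed 1.6; COOH(240°)/OH(240°) eclipsed 2.3 → 6.0 kcal/mol.
CH2Cl at 180° (staggered): Ph(0°)/OH(300°) gauche 0.8; COOH(240°)/CH2Cl(180°) gauche 1.1; COOH(240°)/OH(300°) gauche 0.9 → 2.8 kcal/mol.
CH2Cl at 240° (eclipsed): Ph(0°)/OH(0°) eclipsed 2.5; H(120°)/H(120°) eclipsed 0.9; COOH(240°)/CH2Cl(240°) eclipsed 3.2 → 6.6 kcal/mol.
CH2Cl at 300° (staggered): Ph(0°)/CH2Cl(300°) gauche 1.0; Ph(0°)/OH(60°) gauche 0.8; COOH(240°)/CH2Cl(300°) gauche 1.1 → 2.9 kcal/mol.
The maximum (7.3 kcal/mol) occurs with CH2Cl at 0°.

0°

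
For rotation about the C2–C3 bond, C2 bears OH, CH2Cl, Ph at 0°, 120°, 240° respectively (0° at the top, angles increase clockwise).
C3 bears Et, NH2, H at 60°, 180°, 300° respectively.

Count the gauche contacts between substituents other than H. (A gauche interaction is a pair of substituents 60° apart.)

4

Non-H gauche pairs: OH(0°)/Et(60°); CH2Cl(120°)/Et(60°); CH2Cl(120°)/NH2(180°); Ph(240°)/NH2(180°) — 4 interactions.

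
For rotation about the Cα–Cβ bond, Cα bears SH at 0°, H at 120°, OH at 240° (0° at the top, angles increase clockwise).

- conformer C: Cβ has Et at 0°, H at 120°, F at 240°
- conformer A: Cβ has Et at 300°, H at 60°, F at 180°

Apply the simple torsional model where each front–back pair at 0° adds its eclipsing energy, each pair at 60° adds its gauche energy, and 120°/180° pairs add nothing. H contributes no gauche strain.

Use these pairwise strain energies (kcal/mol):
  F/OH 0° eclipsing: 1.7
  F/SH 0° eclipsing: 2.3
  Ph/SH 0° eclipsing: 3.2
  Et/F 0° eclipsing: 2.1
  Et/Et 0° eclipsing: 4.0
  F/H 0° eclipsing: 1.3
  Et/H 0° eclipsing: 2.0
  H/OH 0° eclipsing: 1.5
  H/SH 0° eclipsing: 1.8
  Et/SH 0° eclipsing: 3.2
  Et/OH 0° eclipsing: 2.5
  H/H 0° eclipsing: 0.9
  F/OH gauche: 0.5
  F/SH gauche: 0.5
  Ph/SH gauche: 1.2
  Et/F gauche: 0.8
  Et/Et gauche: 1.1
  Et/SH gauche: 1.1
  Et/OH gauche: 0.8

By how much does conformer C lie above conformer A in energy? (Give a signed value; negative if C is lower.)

+3.4 kcal/mol

C (eclipsed): SH(0°)/Et(0°) eclipsed 3.2; H(120°)/H(120°) eclipsed 0.9; OH(240°)/F(240°) eclipsed 1.7 → 5.8 kcal/mol.
A (staggered): SH(0°)/Et(300°) gauche 1.1; OH(240°)/Et(300°) gauche 0.8; OH(240°)/F(180°) gauche 0.5 → 2.4 kcal/mol.
E(C) − E(A) = 5.8 − 2.4 = +3.4 kcal/mol.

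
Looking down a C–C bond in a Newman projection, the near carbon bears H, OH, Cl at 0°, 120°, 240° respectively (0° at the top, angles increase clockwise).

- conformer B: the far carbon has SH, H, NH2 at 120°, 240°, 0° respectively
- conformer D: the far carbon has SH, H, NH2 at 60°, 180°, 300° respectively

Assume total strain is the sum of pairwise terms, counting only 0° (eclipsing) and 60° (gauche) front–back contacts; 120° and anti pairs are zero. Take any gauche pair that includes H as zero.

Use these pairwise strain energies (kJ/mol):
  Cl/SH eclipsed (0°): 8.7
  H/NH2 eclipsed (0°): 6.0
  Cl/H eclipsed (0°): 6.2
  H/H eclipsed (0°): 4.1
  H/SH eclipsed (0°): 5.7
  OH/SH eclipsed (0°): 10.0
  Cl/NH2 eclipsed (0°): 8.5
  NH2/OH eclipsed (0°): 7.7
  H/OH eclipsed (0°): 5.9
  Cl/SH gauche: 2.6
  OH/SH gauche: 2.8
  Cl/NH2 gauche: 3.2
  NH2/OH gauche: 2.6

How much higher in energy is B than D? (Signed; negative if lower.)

+16.2 kJ/mol

B (eclipsed): H(0°)/NH2(0°) eclipsed 6.0; OH(120°)/SH(120°) eclipsed 10.0; Cl(240°)/H(240°) eclipsed 6.2 → 22.2 kJ/mol.
D (staggered): OH(120°)/SH(60°) gauche 2.8; Cl(240°)/NH2(300°) gauche 3.2 → 6.0 kJ/mol.
E(B) − E(D) = 22.2 − 6.0 = +16.2 kJ/mol.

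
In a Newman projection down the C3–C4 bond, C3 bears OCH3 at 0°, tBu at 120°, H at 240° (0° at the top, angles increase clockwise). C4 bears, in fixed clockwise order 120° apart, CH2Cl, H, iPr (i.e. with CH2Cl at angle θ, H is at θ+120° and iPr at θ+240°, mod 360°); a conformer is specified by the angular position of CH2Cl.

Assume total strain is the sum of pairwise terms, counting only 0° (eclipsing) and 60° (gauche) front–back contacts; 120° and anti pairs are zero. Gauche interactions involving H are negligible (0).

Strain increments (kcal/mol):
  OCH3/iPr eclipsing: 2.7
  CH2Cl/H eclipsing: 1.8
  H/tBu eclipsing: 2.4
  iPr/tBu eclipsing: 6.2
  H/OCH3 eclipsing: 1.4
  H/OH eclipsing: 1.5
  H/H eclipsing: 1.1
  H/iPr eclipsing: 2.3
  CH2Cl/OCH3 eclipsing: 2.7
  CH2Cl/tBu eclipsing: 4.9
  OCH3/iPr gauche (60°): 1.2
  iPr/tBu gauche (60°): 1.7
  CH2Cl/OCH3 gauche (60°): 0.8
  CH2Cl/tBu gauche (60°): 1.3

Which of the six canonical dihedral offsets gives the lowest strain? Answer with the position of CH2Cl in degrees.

CH2Cl at 0° (eclipsed): OCH3(0°)/CH2Cl(0°) eclipsed 2.7; tBu(120°)/H(120°) eclipsed 2.4; H(240°)/iPr(240°) eclipsed 2.3 → 7.4 kcal/mol.
CH2Cl at 60° (staggered): OCH3(0°)/CH2Cl(60°) gauche 0.8; OCH3(0°)/iPr(300°) gauche 1.2; tBu(120°)/CH2Cl(60°) gauche 1.3 → 3.3 kcal/mol.
CH2Cl at 120° (eclipsed): OCH3(0°)/iPr(0°) eclipsed 2.7; tBu(120°)/CH2Cl(120°) eclipsed 4.9; H(240°)/H(240°) eclipsed 1.1 → 8.7 kcal/mol.
CH2Cl at 180° (staggered): OCH3(0°)/iPr(60°) gauche 1.2; tBu(120°)/CH2Cl(180°) gauche 1.3; tBu(120°)/iPr(60°) gauche 1.7 → 4.2 kcal/mol.
CH2Cl at 240° (eclipsed): OCH3(0°)/H(0°) eclipsed 1.4; tBu(120°)/iPr(120°) eclipsed 6.2; H(240°)/CH2Cl(240°) eclipsed 1.8 → 9.4 kcal/mol.
CH2Cl at 300° (staggered): OCH3(0°)/CH2Cl(300°) gauche 0.8; tBu(120°)/iPr(180°) gauche 1.7 → 2.5 kcal/mol.
The minimum (2.5 kcal/mol) occurs with CH2Cl at 300°.

300°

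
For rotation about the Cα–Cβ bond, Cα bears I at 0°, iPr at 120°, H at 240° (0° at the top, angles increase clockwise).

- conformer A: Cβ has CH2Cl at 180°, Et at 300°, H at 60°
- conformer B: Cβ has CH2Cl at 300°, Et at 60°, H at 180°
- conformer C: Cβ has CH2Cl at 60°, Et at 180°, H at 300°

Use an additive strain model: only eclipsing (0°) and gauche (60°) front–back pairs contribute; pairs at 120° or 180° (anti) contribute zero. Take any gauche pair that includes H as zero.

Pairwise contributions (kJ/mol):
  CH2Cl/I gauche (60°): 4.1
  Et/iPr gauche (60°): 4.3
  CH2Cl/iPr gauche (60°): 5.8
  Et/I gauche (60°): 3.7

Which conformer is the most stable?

A

A (staggered): I–Et gauche, iPr–CH2Cl gauche; 3.7 + 5.8 = 9.5 kJ/mol.
B (staggered): I–CH2Cl gauche, I–Et gauche, iPr–Et gauche; 4.1 + 3.7 + 4.3 = 12.1 kJ/mol.
C (staggered): I–CH2Cl gauche, iPr–CH2Cl gauche, iPr–Et gauche; 4.1 + 5.8 + 4.3 = 14.2 kJ/mol.
A has the lowest total (9.5 kJ/mol).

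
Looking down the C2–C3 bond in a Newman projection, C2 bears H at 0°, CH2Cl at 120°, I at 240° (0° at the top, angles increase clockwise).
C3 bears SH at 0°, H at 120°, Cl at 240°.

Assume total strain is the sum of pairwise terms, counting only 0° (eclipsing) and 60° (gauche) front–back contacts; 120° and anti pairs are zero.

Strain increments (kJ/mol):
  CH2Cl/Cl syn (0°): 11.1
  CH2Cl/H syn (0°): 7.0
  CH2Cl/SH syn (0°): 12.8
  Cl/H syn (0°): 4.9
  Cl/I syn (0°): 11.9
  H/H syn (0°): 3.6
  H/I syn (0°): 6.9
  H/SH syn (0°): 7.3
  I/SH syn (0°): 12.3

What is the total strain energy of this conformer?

26.2 kJ/mol

This conformer (eclipsed): H–SH eclipsed, CH2Cl–H eclipsed, I–Cl eclipsed; 7.3 + 7.0 + 11.9 = 26.2 kJ/mol.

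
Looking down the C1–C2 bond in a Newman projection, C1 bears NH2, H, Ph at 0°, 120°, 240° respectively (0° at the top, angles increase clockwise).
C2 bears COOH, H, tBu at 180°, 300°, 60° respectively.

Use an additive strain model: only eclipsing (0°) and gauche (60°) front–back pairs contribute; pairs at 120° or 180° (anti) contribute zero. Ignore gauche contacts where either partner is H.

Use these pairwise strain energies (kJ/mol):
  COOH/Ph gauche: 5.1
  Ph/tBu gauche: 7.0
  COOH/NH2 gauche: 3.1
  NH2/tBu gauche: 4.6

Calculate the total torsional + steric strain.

This conformer (staggered): NH2(0°)/tBu(60°) gauche 4.6; Ph(240°)/COOH(180°) gauche 5.1 → 9.7 kJ/mol.

9.7 kJ/mol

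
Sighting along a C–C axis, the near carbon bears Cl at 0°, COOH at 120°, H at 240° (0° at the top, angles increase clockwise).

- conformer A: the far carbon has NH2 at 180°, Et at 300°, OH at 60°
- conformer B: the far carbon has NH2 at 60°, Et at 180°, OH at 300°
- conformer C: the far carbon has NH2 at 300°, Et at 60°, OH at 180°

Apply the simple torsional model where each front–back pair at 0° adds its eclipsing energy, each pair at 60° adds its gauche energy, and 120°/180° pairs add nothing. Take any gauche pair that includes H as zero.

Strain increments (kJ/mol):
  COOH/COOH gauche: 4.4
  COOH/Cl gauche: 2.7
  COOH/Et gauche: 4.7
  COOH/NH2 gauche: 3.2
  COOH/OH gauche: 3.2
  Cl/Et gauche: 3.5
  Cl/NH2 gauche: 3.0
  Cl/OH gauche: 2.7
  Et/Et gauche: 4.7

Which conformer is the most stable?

A

A (staggered): Cl(0°)/Et(300°) gauche 3.5; Cl(0°)/OH(60°) gauche 2.7; COOH(120°)/NH2(180°) gauche 3.2; COOH(120°)/OH(60°) gauche 3.2 → 12.6 kJ/mol.
B (staggered): Cl(0°)/NH2(60°) gauche 3.0; Cl(0°)/OH(300°) gauche 2.7; COOH(120°)/NH2(60°) gauche 3.2; COOH(120°)/Et(180°) gauche 4.7 → 13.6 kJ/mol.
C (staggered): Cl(0°)/NH2(300°) gauche 3.0; Cl(0°)/Et(60°) gauche 3.5; COOH(120°)/Et(60°) gauche 4.7; COOH(120°)/OH(180°) gauche 3.2 → 14.4 kJ/mol.
A has the lowest total (12.6 kJ/mol).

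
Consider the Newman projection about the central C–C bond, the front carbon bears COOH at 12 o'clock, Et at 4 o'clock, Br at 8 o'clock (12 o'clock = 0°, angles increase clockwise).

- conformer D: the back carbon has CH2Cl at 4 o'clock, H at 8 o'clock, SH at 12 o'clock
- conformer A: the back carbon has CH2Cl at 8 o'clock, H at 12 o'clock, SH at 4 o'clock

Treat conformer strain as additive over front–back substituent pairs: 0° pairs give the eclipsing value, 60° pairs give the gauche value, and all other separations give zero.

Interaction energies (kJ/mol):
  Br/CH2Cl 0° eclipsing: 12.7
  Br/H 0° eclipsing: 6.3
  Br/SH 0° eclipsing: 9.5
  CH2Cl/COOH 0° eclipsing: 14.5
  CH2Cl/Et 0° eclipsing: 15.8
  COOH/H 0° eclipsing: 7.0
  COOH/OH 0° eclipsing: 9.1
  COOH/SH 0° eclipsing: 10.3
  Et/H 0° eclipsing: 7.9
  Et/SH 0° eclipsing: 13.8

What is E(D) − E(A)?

D is eclipsed. COOH at 0° is eclipsed with SH at 0° (10.3); Et at 120° is eclipsed with CH2Cl at 120° (15.8); Br at 240° is eclipsed with H at 240° (6.3). Total 32.4 kJ/mol.
A is eclipsed. COOH at 0° is eclipsed with H at 0° (7.0); Et at 120° is eclipsed with SH at 120° (13.8); Br at 240° is eclipsed with CH2Cl at 240° (12.7). Total 33.5 kJ/mol.
E(D) − E(A) = 32.4 − 33.5 = -1.1 kJ/mol.

-1.1 kJ/mol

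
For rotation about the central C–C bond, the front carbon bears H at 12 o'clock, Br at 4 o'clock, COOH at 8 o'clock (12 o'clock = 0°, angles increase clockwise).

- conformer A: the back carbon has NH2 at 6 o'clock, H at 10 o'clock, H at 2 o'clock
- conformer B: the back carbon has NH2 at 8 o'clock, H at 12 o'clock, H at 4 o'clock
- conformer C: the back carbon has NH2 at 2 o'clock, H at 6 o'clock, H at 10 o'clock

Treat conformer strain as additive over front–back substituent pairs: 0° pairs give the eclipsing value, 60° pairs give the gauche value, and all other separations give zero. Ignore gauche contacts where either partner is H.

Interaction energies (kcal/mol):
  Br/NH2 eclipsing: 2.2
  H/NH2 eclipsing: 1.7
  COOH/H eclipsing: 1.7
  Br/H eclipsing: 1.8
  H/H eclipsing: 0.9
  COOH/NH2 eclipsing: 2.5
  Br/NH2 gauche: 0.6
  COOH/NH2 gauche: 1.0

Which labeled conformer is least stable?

B

A (staggered): Br–NH2 gauche, COOH–NH2 gauche; 0.6 + 1.0 = 1.6 kcal/mol.
B (eclipsed): H–H eclipsed, Br–H eclipsed, COOH–NH2 eclipsed; 0.9 + 1.8 + 2.5 = 5.2 kcal/mol.
C (staggered): Br–NH2 gauche; 0.6 = 0.6 kcal/mol.
B has the highest total (5.2 kcal/mol).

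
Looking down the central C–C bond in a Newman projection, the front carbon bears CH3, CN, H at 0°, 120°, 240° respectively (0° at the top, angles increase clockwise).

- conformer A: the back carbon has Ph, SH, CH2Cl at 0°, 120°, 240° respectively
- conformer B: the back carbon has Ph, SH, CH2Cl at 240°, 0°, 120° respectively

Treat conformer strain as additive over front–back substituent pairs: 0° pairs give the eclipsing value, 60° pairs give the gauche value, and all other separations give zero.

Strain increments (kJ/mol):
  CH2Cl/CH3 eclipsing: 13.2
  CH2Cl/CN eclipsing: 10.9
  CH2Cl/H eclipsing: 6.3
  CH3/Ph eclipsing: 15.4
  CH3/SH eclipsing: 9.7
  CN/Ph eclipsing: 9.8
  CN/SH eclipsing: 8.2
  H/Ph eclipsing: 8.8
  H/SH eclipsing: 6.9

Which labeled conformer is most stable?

A (eclipsed): CH3(0°)/Ph(0°) eclipsed 15.4; CN(120°)/SH(120°) eclipsed 8.2; H(240°)/CH2Cl(240°) eclipsed 6.3 → 29.9 kJ/mol.
B (eclipsed): CH3(0°)/SH(0°) eclipsed 9.7; CN(120°)/CH2Cl(120°) eclipsed 10.9; H(240°)/Ph(240°) eclipsed 8.8 → 29.4 kJ/mol.
B has the lowest total (29.4 kJ/mol).

B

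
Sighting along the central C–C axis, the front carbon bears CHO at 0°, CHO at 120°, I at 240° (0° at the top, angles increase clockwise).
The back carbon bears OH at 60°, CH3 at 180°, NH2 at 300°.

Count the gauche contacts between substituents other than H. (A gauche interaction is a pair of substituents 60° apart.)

Non-H gauche pairs: CHO(0°)/OH(60°); CHO(0°)/NH2(300°); CHO(120°)/OH(60°); CHO(120°)/CH3(180°); I(240°)/CH3(180°); I(240°)/NH2(300°) — 6 interactions.

6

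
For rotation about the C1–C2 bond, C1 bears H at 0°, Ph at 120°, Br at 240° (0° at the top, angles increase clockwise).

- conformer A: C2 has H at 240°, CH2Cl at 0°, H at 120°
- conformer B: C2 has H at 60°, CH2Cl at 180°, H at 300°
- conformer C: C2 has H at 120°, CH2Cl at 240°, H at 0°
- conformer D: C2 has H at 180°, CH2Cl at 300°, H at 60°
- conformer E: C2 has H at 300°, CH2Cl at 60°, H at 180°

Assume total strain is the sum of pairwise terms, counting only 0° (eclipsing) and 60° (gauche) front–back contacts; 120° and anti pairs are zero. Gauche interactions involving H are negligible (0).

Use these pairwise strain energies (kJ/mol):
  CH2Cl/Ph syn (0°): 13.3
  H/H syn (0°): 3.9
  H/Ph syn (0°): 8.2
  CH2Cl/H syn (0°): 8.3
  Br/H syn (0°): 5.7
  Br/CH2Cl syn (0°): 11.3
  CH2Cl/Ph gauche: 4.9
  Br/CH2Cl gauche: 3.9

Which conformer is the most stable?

A is eclipsed. H at 0° is eclipsed with CH2Cl at 0° (8.3); Ph at 120° is eclipsed with H at 120° (8.2); Br at 240° is eclipsed with H at 240° (5.7). Total 22.2 kJ/mol.
B is staggered. Ph at 120° is gauche with CH2Cl at 180° (4.9); Br at 240° is gauche with CH2Cl at 180° (3.9). Total 8.8 kJ/mol.
C is eclipsed. H at 0° is eclipsed with H at 0° (3.9); Ph at 120° is eclipsed with H at 120° (8.2); Br at 240° is eclipsed with CH2Cl at 240° (11.3). Total 23.4 kJ/mol.
D is staggered. Br at 240° is gauche with CH2Cl at 300° (3.9). Total 3.9 kJ/mol.
E is staggered. Ph at 120° is gauche with CH2Cl at 60° (4.9). Total 4.9 kJ/mol.
D has the lowest total (3.9 kJ/mol).

D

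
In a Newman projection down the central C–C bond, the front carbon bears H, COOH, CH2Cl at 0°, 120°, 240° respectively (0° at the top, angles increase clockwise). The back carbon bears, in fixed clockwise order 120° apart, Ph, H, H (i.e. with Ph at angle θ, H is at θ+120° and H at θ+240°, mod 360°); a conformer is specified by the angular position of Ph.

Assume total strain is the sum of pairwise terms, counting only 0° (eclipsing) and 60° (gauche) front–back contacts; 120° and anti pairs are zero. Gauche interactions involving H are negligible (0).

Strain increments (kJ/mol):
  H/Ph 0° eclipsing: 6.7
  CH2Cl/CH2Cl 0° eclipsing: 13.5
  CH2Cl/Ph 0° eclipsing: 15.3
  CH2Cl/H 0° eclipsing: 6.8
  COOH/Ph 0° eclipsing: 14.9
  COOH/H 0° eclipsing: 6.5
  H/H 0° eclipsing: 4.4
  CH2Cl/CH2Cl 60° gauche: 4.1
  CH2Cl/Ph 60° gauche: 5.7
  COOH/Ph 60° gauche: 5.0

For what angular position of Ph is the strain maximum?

240°

Ph at 0° (eclipsed): H(0°)/Ph(0°) eclipsed 6.7; COOH(120°)/H(120°) eclipsed 6.5; CH2Cl(240°)/H(240°) eclipsed 6.8 → 20.0 kJ/mol.
Ph at 60° (staggered): COOH(120°)/Ph(60°) gauche 5.0 → 5.0 kJ/mol.
Ph at 120° (eclipsed): H(0°)/H(0°) eclipsed 4.4; COOH(120°)/Ph(120°) eclipsed 14.9; CH2Cl(240°)/H(240°) eclipsed 6.8 → 26.1 kJ/mol.
Ph at 180° (staggered): COOH(120°)/Ph(180°) gauche 5.0; CH2Cl(240°)/Ph(180°) gauche 5.7 → 10.7 kJ/mol.
Ph at 240° (eclipsed): H(0°)/H(0°) eclipsed 4.4; COOH(120°)/H(120°) eclipsed 6.5; CH2Cl(240°)/Ph(240°) eclipsed 15.3 → 26.2 kJ/mol.
Ph at 300° (staggered): CH2Cl(240°)/Ph(300°) gauche 5.7 → 5.7 kJ/mol.
The maximum (26.2 kJ/mol) occurs with Ph at 240°.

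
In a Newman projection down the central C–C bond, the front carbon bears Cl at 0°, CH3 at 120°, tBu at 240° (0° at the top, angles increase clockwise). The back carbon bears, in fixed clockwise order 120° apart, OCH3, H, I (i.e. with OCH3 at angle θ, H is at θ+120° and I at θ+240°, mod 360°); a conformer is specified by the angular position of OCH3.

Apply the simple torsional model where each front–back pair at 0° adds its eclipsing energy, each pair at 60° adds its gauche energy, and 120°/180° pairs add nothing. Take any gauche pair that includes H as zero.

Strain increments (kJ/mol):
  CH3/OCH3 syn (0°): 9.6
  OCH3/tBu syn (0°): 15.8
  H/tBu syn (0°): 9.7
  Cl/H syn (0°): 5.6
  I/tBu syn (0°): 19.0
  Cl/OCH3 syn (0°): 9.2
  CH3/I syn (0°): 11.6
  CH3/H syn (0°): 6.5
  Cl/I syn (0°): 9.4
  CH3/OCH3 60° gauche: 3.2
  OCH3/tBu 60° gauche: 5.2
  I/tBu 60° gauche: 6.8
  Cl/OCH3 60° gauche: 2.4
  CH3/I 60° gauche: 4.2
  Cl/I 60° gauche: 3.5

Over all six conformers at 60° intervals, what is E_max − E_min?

OCH3 at 0° (eclipsed): Cl(0°)/OCH3(0°) eclipsed 9.2; CH3(120°)/H(120°) eclipsed 6.5; tBu(240°)/I(240°) eclipsed 19.0 → 34.7 kJ/mol.
OCH3 at 60° (staggered): Cl(0°)/OCH3(60°) gauche 2.4; Cl(0°)/I(300°) gauche 3.5; CH3(120°)/OCH3(60°) gauche 3.2; tBu(240°)/I(300°) gauche 6.8 → 15.9 kJ/mol.
OCH3 at 120° (eclipsed): Cl(0°)/I(0°) eclipsed 9.4; CH3(120°)/OCH3(120°) eclipsed 9.6; tBu(240°)/H(240°) eclipsed 9.7 → 28.7 kJ/mol.
OCH3 at 180° (staggered): Cl(0°)/I(60°) gauche 3.5; CH3(120°)/OCH3(180°) gauche 3.2; CH3(120°)/I(60°) gauche 4.2; tBu(240°)/OCH3(180°) gauche 5.2 → 16.1 kJ/mol.
OCH3 at 240° (eclipsed): Cl(0°)/H(0°) eclipsed 5.6; CH3(120°)/I(120°) eclipsed 11.6; tBu(240°)/OCH3(240°) eclipsed 15.8 → 33.0 kJ/mol.
OCH3 at 300° (staggered): Cl(0°)/OCH3(300°) gauche 2.4; CH3(120°)/I(180°) gauche 4.2; tBu(240°)/OCH3(300°) gauche 5.2; tBu(240°)/I(180°) gauche 6.8 → 18.6 kJ/mol.
Max at 0° (34.7 kJ/mol), min at 60° (15.9 kJ/mol); barrier = 18.8 kJ/mol.

18.8 kJ/mol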